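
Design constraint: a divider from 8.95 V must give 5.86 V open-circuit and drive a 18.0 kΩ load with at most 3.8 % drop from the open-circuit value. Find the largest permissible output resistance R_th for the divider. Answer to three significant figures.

Loading drop = R_th/(R_th + R_L) ≤ 0.0380, so R_th ≤ R_L · ε/(1−ε) = 18.0 kΩ × 0.0380/0.9620 = 711 Ω.

R_th ≤ 711 Ω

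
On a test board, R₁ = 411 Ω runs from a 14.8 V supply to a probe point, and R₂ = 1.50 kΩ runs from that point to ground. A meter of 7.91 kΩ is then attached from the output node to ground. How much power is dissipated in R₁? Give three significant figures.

Total resistance from the source is R₁ + (R₂‖R_L) = 1672 Ω, so I = 14.8/1672 Ω = 8.852 mA.
P = I²·R₁ = (8.852 mA)² × 411 Ω = 32.2 mW.

P ≈ 32.2 mW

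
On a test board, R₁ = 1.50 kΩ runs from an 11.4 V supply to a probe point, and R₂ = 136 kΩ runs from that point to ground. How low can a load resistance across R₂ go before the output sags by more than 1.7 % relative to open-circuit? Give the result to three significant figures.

Output resistance R_th = R₁‖R₂ = (1.50 × 136)/137.5 = 1.484 kΩ.
The fractional drop is R_th/(R_th + R_L); requiring this ≤ 0.0170 gives R_L ≥ R_th(1/0.0170 − 1) = 1.484 × 57.82 = 85.8 kΩ.

R_L(min) ≈ 85.8 kΩ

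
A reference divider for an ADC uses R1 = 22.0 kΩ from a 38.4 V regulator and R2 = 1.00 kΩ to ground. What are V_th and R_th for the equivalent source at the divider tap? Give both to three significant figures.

V_th = 1.67 V, R_th = 957 Ω

V_th is the open-circuit tap voltage: 38.4 × 1.00/(22.0 + 1.00) = 1.67 V.
With the supply zeroed, R1 and R2 appear in parallel from the tap: R_th = R1‖R2 = (22.0 × 1.00)/23.00 = 957 Ω.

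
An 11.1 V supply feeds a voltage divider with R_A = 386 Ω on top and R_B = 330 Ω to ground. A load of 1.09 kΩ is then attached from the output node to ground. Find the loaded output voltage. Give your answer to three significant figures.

V_out ≈ 4.40 V

The load sits in parallel with R_B: R_B‖R_L = (330 × 1090) / (330 + 1090) = 253.3 Ω.
V_out = 11.1 × 253.3 / (386 + 253.3) = 11.1 × 253.3/639.3 = 4.40 V.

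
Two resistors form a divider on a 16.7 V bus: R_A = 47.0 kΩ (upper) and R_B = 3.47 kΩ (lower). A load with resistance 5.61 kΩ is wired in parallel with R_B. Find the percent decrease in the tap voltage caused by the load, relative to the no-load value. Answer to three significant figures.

36.5 %

The divider's output (Thévenin) resistance is R_A‖R_B = 3.231 kΩ.
Fractional drop under load = R_th/(R_th + R_L) = 3.231 / (3.231 + 5.61) = 0.3655.
So the output falls by 36.5 %.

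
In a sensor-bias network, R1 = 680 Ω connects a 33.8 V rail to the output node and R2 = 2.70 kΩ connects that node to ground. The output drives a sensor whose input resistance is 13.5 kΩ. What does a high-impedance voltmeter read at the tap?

V_out ≈ 26.0 V

The load sits in parallel with R2: R2‖R_L = (2700 × 13500) / (2700 + 13500) = 2250 Ω.
V_out = 33.8 × 2250 / (680 + 2250) = 33.8 × 2250/2930 = 26.0 V.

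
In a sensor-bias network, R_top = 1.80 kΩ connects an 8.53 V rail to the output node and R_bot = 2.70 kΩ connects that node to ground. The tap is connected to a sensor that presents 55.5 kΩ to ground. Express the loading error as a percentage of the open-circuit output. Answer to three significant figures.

The divider's output (Thévenin) resistance is R_top‖R_bot = 1.080 kΩ.
Fractional drop under load = R_th/(R_th + R_L) = 1.080 / (1.080 + 55.5) = 0.01909.
So the output falls by 1.91 %.

1.91 %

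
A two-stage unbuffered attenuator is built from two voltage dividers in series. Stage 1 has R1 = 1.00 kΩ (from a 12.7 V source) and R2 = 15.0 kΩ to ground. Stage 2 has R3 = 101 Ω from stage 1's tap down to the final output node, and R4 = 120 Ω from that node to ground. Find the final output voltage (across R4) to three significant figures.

Stage 2 presents R3+R4 = 221.0 Ω as a load on stage 1's tap.
Stage 1's lower leg becomes R2‖(R3+R4) = 217.8 Ω, so V_mid = 12.7 × 217.8/1218 = 2.271 V.
Stage 2 is itself unloaded: V_out = V_mid × R4/(R3+R4) = 2.271 × 120/221.0 = 1.23 V.

V_out ≈ 1.23 V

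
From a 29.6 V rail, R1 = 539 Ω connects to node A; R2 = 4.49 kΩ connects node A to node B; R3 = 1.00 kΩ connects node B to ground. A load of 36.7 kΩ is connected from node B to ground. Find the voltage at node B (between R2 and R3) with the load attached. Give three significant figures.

V ≈ 4.80 V

At node B, R3 is in parallel with the load: R3‖R_L = 973.5 Ω.
Below node A the resistance is R2 + (R3‖R_L) = 5463 Ω, so V_A = 29.6 × 5463/6002 = 26.94 V.
Then V_B = V_A × (R3‖R_L)/(R2 + R3‖R_L) = 26.94 × 973.5/5463 = 4.80 V.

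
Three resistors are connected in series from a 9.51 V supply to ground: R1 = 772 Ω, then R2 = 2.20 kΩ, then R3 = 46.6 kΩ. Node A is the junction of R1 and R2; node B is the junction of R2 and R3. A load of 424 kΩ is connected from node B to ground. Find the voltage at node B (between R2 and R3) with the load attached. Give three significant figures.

V ≈ 8.88 V

At node B, R3 is in parallel with the load: R3‖R_L = 41990 Ω.
Below node A the resistance is R2 + (R3‖R_L) = 44190 Ω, so V_A = 9.51 × 44190/44960 = 9.347 V.
Then V_B = V_A × (R3‖R_L)/(R2 + R3‖R_L) = 9.347 × 41990/44190 = 8.88 V.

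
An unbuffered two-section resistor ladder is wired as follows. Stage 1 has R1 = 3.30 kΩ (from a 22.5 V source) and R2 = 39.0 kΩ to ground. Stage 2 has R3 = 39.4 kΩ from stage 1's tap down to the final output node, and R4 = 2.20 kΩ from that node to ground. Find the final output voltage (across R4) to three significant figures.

V_out ≈ 1.02 V

Stage 2 presents R3+R4 = 41.60 kΩ as a load on stage 1's tap.
Stage 1's lower leg becomes R2‖(R3+R4) = 20.13 kΩ, so V_mid = 22.5 × 20.13/23.43 = 19.33 V.
Stage 2 is itself unloaded: V_out = V_mid × R4/(R3+R4) = 19.33 × 2.20/41.60 = 1.02 V.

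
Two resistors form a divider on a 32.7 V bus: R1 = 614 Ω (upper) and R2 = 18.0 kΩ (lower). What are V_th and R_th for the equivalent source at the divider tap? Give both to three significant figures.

V_th is the open-circuit tap voltage: 32.7 × 18000/(614 + 18000) = 31.6 V.
With the supply zeroed, R1 and R2 appear in parallel from the tap: R_th = R1‖R2 = (614 × 18000)/18610 = 594 Ω.

V_th = 31.6 V, R_th = 594 Ω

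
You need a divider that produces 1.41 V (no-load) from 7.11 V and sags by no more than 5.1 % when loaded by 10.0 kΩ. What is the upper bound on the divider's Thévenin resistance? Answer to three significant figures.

Loading drop = R_th/(R_th + R_L) ≤ 0.0510, so R_th ≤ R_L · ε/(1−ε) = 10.0 kΩ × 0.0510/0.9490 = 537 Ω.

R_th ≤ 537 Ω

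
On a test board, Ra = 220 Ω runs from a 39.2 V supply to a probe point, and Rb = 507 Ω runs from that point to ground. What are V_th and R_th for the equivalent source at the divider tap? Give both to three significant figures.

V_th = 27.3 V, R_th = 153 Ω

V_th is the open-circuit tap voltage: 39.2 × 507/(220 + 507) = 27.3 V.
With the supply zeroed, Ra and Rb appear in parallel from the tap: R_th = Ra‖Rb = (220 × 507)/727.0 = 153 Ω.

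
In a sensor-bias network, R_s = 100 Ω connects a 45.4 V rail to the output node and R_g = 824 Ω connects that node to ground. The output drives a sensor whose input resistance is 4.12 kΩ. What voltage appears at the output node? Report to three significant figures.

V_out ≈ 39.6 V

The load sits in parallel with R_g: R_g‖R_L = (824 × 4120) / (824 + 4120) = 686.7 Ω.
V_out = 45.4 × 686.7 / (100 + 686.7) = 45.4 × 686.7/786.7 = 39.6 V.
(Unloaded it would have been 40.5 V.)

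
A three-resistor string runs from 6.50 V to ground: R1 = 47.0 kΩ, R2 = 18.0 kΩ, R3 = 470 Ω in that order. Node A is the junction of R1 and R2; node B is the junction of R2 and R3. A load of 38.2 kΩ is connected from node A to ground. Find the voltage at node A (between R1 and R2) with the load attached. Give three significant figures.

V ≈ 1.36 V

Below node A the series string R2+R3 = 18470 Ω sits in parallel with the 38200 Ω load: 12450 Ω.
V_A = 6.50 × 12450/(47000 + 12450) = 1.36 V.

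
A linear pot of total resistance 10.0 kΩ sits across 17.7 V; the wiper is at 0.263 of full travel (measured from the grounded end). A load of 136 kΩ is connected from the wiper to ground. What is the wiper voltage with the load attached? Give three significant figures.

V ≈ 4.59 V

The wiper splits the pot into (1−α)R = 7.370 kΩ above and αR = 2.630 kΩ below.
Lower section ‖ load = 2.580 kΩ.
V_wiper = 17.7 × 2.580/(7.370 + 2.580) = 4.59 V.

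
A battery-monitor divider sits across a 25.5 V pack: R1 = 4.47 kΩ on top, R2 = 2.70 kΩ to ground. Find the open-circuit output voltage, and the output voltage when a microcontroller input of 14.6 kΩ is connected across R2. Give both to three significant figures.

Open-circuit: V = 25.5 × 2.70/(4.47 + 2.70) = 9.60 V.
With the load, R2 becomes R2‖R_L = 2.279 kΩ, so V = 25.5 × 2.279/6.749 = 8.61 V.

Unloaded: 9.60 V; loaded: 8.61 V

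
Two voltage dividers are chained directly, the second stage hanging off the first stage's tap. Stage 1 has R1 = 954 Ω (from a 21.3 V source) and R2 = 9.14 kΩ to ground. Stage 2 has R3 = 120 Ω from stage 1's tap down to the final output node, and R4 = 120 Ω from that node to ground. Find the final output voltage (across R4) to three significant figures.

Stage 2 presents R3+R4 = 240.0 Ω as a load on stage 1's tap.
Stage 1's lower leg becomes R2‖(R3+R4) = 233.9 Ω, so V_mid = 21.3 × 233.9/1188 = 4.193 V.
Stage 2 is itself unloaded: V_out = V_mid × R4/(R3+R4) = 4.193 × 120/240.0 = 2.10 V.

V_out ≈ 2.10 V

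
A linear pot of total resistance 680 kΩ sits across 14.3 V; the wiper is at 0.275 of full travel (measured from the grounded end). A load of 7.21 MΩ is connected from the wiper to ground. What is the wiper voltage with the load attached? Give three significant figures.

V ≈ 3.86 V

The wiper splits the pot into (1−α)R = 493.0 kΩ above and αR = 187.0 kΩ below.
Lower section ‖ load = 182.3 kΩ.
V_wiper = 14.3 × 182.3/(493.0 + 182.3) = 3.86 V.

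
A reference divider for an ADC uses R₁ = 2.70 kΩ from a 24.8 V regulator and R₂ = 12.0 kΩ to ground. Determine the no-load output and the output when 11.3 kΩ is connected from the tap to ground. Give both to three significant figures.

Open-circuit: V = 24.8 × 12.0/(2.70 + 12.0) = 20.2 V.
With the load, R₂ becomes R₂‖R_L = 5.820 kΩ, so V = 24.8 × 5.820/8.520 = 16.9 V.

Unloaded: 20.2 V; loaded: 16.9 V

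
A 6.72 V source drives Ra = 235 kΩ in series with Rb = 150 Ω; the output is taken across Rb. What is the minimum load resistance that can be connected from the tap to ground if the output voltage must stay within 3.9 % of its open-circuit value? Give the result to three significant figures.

Output resistance R_th = Ra‖Rb = (235000 × 150)/235200 = 149.9 Ω.
The fractional drop is R_th/(R_th + R_L); requiring this ≤ 0.0390 gives R_L ≥ R_th(1/0.0390 − 1) = 149.9 × 24.64 = 3.69 kΩ.

R_L(min) ≈ 3.69 kΩ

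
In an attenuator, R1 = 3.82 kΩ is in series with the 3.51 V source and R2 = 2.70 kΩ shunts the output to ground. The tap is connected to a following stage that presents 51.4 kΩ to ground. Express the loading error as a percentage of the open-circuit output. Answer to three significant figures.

The divider's output (Thévenin) resistance is R1‖R2 = 1.582 kΩ.
Fractional drop under load = R_th/(R_th + R_L) = 1.582 / (1.582 + 51.4) = 0.02986.
So the output falls by 2.99 %.

2.99 %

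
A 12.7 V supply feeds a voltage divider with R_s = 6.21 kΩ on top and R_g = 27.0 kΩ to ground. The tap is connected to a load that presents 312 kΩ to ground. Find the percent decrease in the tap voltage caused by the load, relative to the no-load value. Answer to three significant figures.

1.59 %

The divider's output (Thévenin) resistance is R_s‖R_g = 5.049 kΩ.
Fractional drop under load = R_th/(R_th + R_L) = 5.049 / (5.049 + 312) = 0.01592.
So the output falls by 1.59 %.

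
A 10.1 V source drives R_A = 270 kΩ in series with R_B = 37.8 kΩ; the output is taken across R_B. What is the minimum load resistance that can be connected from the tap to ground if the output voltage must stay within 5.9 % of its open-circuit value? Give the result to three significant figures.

Output resistance R_th = R_A‖R_B = (270 × 37.8)/307.8 = 33.16 kΩ.
The fractional drop is R_th/(R_th + R_L); requiring this ≤ 0.0590 gives R_L ≥ R_th(1/0.0590 − 1) = 33.16 × 15.95 = 529 kΩ.

R_L(min) ≈ 529 kΩ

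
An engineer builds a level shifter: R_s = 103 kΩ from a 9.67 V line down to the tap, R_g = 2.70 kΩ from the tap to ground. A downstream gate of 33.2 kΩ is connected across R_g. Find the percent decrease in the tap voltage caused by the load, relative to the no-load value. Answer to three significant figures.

The divider's output (Thévenin) resistance is R_s‖R_g = 2.631 kΩ.
Fractional drop under load = R_th/(R_th + R_L) = 2.631 / (2.631 + 33.2) = 0.07343.
So the output falls by 7.34 %.

7.34 %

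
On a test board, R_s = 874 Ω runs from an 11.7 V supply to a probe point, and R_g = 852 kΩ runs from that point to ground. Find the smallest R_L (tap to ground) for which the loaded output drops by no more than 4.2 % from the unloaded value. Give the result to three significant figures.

Output resistance R_th = R_s‖R_g = (874 × 852000)/852900 = 873.1 Ω.
The fractional drop is R_th/(R_th + R_L); requiring this ≤ 0.0420 gives R_L ≥ R_th(1/0.0420 − 1) = 873.1 × 22.81 = 19.9 kΩ.

R_L(min) ≈ 19.9 kΩ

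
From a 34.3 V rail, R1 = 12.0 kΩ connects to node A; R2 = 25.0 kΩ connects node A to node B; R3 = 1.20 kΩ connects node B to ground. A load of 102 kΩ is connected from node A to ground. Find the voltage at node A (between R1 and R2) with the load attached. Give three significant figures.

V ≈ 21.8 V

Below node A the series string R2+R3 = 26.20 kΩ sits in parallel with the 102 kΩ load: 20.85 kΩ.
V_A = 34.3 × 20.85/(12.0 + 20.85) = 21.8 V.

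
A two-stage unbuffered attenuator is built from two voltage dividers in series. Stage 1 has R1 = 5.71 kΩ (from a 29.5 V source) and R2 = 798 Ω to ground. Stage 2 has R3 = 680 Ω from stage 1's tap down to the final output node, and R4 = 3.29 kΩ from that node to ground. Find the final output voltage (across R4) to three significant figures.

V_out ≈ 2.55 V

Stage 2 presents R3+R4 = 3970 Ω as a load on stage 1's tap.
Stage 1's lower leg becomes R2‖(R3+R4) = 664.4 Ω, so V_mid = 29.5 × 664.4/6374 = 3.075 V.
Stage 2 is itself unloaded: V_out = V_mid × R4/(R3+R4) = 3.075 × 3290/3970 = 2.55 V.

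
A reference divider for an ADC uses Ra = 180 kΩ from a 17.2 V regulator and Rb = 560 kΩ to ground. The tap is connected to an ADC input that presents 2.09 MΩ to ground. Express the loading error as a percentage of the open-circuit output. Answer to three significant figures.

6.12 %

The divider's output (Thévenin) resistance is Ra‖Rb = 136.2 kΩ.
Fractional drop under load = R_th/(R_th + R_L) = 136.2 / (136.2 + 2090) = 0.06119.
So the output falls by 6.12 %.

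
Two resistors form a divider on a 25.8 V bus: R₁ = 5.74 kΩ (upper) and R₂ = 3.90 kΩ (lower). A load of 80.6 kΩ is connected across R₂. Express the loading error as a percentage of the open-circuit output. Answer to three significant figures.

The divider's output (Thévenin) resistance is R₁‖R₂ = 2.322 kΩ.
Fractional drop under load = R_th/(R_th + R_L) = 2.322 / (2.322 + 80.6) = 0.02800.
So the output falls by 2.80 %.

2.80 %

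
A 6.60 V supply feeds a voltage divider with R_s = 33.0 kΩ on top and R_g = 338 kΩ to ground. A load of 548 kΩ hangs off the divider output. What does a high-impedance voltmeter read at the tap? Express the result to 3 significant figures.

The load sits in parallel with R_g: R_g‖R_L = (338 × 548) / (338 + 548) = 209.1 kΩ.
V_out = 6.60 × 209.1 / (33.0 + 209.1) = 6.60 × 209.1/242.1 = 5.70 V.
(Unloaded it would have been 6.01 V.)

V_out ≈ 5.70 V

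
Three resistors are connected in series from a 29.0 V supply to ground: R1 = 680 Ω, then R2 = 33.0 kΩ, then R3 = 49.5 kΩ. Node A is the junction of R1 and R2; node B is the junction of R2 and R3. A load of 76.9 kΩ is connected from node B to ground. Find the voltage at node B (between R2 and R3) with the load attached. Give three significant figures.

At node B, R3 is in parallel with the load: R3‖R_L = 30120 Ω.
Below node A the resistance is R2 + (R3‖R_L) = 63120 Ω, so V_A = 29.0 × 63120/63800 = 28.69 V.
Then V_B = V_A × (R3‖R_L)/(R2 + R3‖R_L) = 28.69 × 30120/63120 = 13.7 V.

V ≈ 13.7 V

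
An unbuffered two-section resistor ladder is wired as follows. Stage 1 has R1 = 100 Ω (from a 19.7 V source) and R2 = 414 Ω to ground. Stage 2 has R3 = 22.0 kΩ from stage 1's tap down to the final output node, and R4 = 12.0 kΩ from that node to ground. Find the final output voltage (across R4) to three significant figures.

V_out ≈ 5.59 V

Stage 2 presents R3+R4 = 34000 Ω as a load on stage 1's tap.
Stage 1's lower leg becomes R2‖(R3+R4) = 409.0 Ω, so V_mid = 19.7 × 409.0/509.0 = 15.83 V.
Stage 2 is itself unloaded: V_out = V_mid × R4/(R3+R4) = 15.83 × 12000/34000 = 5.59 V.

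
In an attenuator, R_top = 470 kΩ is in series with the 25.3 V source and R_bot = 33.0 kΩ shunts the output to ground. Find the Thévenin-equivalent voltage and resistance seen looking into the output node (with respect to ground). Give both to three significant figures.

V_th = 1.66 V, R_th = 30.8 kΩ

V_th is the open-circuit tap voltage: 25.3 × 33.0/(470 + 33.0) = 1.66 V.
With the supply zeroed, R_top and R_bot appear in parallel from the tap: R_th = R_top‖R_bot = (470 × 33.0)/503.0 = 30.8 kΩ.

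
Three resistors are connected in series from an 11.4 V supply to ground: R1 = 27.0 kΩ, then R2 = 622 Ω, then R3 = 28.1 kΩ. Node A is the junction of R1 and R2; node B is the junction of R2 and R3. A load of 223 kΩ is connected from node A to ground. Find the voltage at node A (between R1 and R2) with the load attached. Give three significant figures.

Below node A the series string R2+R3 = 28720 Ω sits in parallel with the 223000 Ω load: 25440 Ω.
V_A = 11.4 × 25440/(27000 + 25440) = 5.53 V.

V ≈ 5.53 V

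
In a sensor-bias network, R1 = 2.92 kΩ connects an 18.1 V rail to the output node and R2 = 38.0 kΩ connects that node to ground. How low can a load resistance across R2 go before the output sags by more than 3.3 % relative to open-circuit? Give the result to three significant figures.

Output resistance R_th = R1‖R2 = (2.92 × 38.0)/40.92 = 2.712 kΩ.
The fractional drop is R_th/(R_th + R_L); requiring this ≤ 0.0330 gives R_L ≥ R_th(1/0.0330 − 1) = 2.712 × 29.30 = 79.5 kΩ.

R_L(min) ≈ 79.5 kΩ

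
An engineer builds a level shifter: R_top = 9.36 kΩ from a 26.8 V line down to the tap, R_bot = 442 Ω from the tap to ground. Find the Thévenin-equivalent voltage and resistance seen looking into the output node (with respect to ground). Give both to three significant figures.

V_th = 1.21 V, R_th = 422 Ω

V_th is the open-circuit tap voltage: 26.8 × 442/(9360 + 442) = 1.21 V.
With the supply zeroed, R_top and R_bot appear in parallel from the tap: R_th = R_top‖R_bot = (9360 × 442)/9802 = 422 Ω.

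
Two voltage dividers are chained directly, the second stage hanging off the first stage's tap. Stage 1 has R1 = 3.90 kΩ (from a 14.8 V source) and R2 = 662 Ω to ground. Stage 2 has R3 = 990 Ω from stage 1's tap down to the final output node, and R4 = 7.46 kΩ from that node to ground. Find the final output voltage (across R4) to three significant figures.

Stage 2 presents R3+R4 = 8450 Ω as a load on stage 1's tap.
Stage 1's lower leg becomes R2‖(R3+R4) = 613.9 Ω, so V_mid = 14.8 × 613.9/4514 = 2.013 V.
Stage 2 is itself unloaded: V_out = V_mid × R4/(R3+R4) = 2.013 × 7460/8450 = 1.78 V.

V_out ≈ 1.78 V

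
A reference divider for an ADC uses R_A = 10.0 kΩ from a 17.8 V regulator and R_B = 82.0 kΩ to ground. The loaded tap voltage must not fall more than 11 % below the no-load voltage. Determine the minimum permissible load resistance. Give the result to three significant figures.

Output resistance R_th = R_A‖R_B = (10.0 × 82.0)/92.00 = 8.913 kΩ.
The fractional drop is R_th/(R_th + R_L); requiring this ≤ 0.110 gives R_L ≥ R_th(1/0.110 − 1) = 8.913 × 8.091 = 72.1 kΩ.

R_L(min) ≈ 72.1 kΩ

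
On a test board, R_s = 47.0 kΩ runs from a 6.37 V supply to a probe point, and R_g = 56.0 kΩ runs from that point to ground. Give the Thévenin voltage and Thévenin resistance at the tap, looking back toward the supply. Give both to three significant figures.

V_th = 3.46 V, R_th = 25.6 kΩ

V_th is the open-circuit tap voltage: 6.37 × 56.0/(47.0 + 56.0) = 3.46 V.
With the supply zeroed, R_s and R_g appear in parallel from the tap: R_th = R_s‖R_g = (47.0 × 56.0)/103.0 = 25.6 kΩ.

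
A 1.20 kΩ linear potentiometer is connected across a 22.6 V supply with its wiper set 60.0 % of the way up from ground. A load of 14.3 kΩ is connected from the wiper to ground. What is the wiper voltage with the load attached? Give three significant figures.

The wiper splits the pot into (1−α)R = 480.0 Ω above and αR = 720.0 Ω below.
Lower section ‖ load = 685.5 Ω.
V_wiper = 22.6 × 685.5/(480.0 + 685.5) = 13.3 V.

V ≈ 13.3 V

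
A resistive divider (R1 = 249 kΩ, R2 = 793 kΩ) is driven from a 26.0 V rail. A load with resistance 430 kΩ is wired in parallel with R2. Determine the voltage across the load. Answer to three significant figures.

The load sits in parallel with R2: R2‖R_L = (793 × 430) / (793 + 430) = 278.8 kΩ.
V_out = 26.0 × 278.8 / (249 + 278.8) = 26.0 × 278.8/527.8 = 13.7 V.

V_out ≈ 13.7 V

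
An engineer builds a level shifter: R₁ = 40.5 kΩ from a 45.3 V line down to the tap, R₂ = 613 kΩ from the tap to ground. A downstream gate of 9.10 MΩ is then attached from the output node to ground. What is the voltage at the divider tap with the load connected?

V_out ≈ 42.3 V

The load sits in parallel with R₂: R₂‖R_L = (613 × 9100) / (613 + 9100) = 574.3 kΩ.
V_out = 45.3 × 574.3 / (40.5 + 574.3) = 45.3 × 574.3/614.8 = 42.3 V.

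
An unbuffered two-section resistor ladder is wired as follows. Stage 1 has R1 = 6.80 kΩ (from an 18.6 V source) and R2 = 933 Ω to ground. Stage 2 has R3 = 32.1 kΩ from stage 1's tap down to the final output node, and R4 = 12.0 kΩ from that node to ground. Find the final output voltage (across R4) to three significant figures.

Stage 2 presents R3+R4 = 44100 Ω as a load on stage 1's tap.
Stage 1's lower leg becomes R2‖(R3+R4) = 913.7 Ω, so V_mid = 18.6 × 913.7/7714 = 2.203 V.
Stage 2 is itself unloaded: V_out = V_mid × R4/(R3+R4) = 2.203 × 12000/44100 = 0.599 V.

V_out ≈ 0.599 V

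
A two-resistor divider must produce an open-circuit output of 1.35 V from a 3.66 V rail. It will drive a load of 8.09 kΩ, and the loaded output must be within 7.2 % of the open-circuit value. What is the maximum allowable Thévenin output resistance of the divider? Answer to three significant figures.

R_th ≤ 628 Ω

Loading drop = R_th/(R_th + R_L) ≤ 0.0720, so R_th ≤ R_L · ε/(1−ε) = 8.09 kΩ × 0.0720/0.9280 = 628 Ω.
(Any R1, R2 with R2/(R1+R2) = 0.369 and R1‖R2 ≤ 628 Ω will meet the spec.)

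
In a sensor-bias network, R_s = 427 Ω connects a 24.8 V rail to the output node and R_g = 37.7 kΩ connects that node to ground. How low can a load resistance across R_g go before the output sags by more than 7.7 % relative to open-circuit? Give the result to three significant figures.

R_L(min) ≈ 5.06 kΩ

Output resistance R_th = R_s‖R_g = (427 × 37700)/38130 = 422.2 Ω.
The fractional drop is R_th/(R_th + R_L); requiring this ≤ 0.0770 gives R_L ≥ R_th(1/0.0770 − 1) = 422.2 × 11.99 = 5.06 kΩ.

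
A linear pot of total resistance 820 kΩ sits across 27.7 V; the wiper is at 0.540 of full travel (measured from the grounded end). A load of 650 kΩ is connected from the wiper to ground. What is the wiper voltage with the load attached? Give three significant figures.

The wiper splits the pot into (1−α)R = 377.2 kΩ above and αR = 442.8 kΩ below.
Lower section ‖ load = 263.4 kΩ.
V_wiper = 27.7 × 263.4/(377.2 + 263.4) = 11.4 V.

V ≈ 11.4 V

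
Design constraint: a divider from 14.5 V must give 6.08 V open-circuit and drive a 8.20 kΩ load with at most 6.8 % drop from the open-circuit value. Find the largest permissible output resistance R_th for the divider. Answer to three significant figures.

R_th ≤ 598 Ω

Loading drop = R_th/(R_th + R_L) ≤ 0.0680, so R_th ≤ R_L · ε/(1−ε) = 8.20 kΩ × 0.0680/0.9320 = 598 Ω.
(Any R1, R2 with R2/(R1+R2) = 0.419 and R1‖R2 ≤ 598 Ω will meet the spec.)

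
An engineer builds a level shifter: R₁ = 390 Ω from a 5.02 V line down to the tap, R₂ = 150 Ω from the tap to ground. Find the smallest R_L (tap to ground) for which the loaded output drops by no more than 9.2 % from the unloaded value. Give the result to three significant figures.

Output resistance R_th = R₁‖R₂ = (390 × 150)/540.0 = 108.3 Ω.
The fractional drop is R_th/(R_th + R_L); requiring this ≤ 0.0920 gives R_L ≥ R_th(1/0.0920 − 1) = 108.3 × 9.870 = 1.07 kΩ.

R_L(min) ≈ 1.07 kΩ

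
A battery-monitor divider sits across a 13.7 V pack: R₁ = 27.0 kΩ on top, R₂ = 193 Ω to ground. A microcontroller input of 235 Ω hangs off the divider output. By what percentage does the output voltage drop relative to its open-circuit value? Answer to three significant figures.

44.9 %

Unloaded V = 13.7 × 193/27190 = 0.09723 V.
Loaded: R₂‖R_L = 106.0 Ω, giving V = 13.7 × 106.0/27110 = 0.05356 V.
Drop = (0.09723 − 0.05356) / 0.09723 = 44.9 %.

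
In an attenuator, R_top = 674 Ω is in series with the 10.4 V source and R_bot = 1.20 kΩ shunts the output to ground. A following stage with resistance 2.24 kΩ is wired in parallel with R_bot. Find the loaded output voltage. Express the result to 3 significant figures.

The load sits in parallel with R_bot: R_bot‖R_L = (1200 × 2240) / (1200 + 2240) = 781.4 Ω.
V_out = 10.4 × 781.4 / (674 + 781.4) = 10.4 × 781.4/1455 = 5.58 V.

V_out ≈ 5.58 V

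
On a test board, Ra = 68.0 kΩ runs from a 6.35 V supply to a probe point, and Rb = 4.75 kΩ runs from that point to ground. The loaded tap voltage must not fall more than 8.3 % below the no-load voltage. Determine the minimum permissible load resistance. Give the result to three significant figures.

R_L(min) ≈ 49.1 kΩ

Output resistance R_th = Ra‖Rb = (68.0 × 4.75)/72.75 = 4.440 kΩ.
The fractional drop is R_th/(R_th + R_L); requiring this ≤ 0.0830 gives R_L ≥ R_th(1/0.0830 − 1) = 4.440 × 11.05 = 49.1 kΩ.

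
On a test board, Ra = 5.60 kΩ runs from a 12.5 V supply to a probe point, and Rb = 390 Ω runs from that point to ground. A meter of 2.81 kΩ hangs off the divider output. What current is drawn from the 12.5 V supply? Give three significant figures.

I ≈ 2.10 mA

Rb‖R_L = 342.5 Ω, so the source sees Ra + Rb‖R_L = 5942 Ω.
I = 12.5 V / 5942 Ω = 2.10 mA.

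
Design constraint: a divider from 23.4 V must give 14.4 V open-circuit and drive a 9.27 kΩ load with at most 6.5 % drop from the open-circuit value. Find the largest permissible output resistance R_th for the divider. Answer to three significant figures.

R_th ≤ 644 Ω

Loading drop = R_th/(R_th + R_L) ≤ 0.0650, so R_th ≤ R_L · ε/(1−ε) = 9.27 kΩ × 0.0650/0.9350 = 644 Ω.
(Any R1, R2 with R2/(R1+R2) = 0.615 and R1‖R2 ≤ 644 Ω will meet the spec.)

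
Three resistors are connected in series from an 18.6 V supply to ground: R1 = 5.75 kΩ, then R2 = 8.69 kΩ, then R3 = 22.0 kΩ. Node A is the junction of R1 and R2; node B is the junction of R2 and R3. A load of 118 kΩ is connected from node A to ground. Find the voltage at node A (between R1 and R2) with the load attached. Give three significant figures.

Below node A the series string R2+R3 = 30.69 kΩ sits in parallel with the 118 kΩ load: 24.36 kΩ.
V_A = 18.6 × 24.36/(5.75 + 24.36) = 15.0 V.

V ≈ 15.0 V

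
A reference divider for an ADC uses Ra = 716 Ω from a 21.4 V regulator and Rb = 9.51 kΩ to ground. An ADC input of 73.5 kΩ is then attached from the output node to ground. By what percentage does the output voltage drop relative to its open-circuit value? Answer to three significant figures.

0.898 %

The divider's output (Thévenin) resistance is Ra‖Rb = 665.9 Ω.
Fractional drop under load = R_th/(R_th + R_L) = 665.9 / (665.9 + 73500) = 0.008978.
So the output falls by 0.898 %.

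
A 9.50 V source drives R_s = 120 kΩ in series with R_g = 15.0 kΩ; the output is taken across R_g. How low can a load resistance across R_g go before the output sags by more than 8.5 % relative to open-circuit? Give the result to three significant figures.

Output resistance R_th = R_s‖R_g = (120 × 15.0)/135.0 = 13.33 kΩ.
The fractional drop is R_th/(R_th + R_L); requiring this ≤ 0.0850 gives R_L ≥ R_th(1/0.0850 − 1) = 13.33 × 10.76 = 144 kΩ.

R_L(min) ≈ 144 kΩ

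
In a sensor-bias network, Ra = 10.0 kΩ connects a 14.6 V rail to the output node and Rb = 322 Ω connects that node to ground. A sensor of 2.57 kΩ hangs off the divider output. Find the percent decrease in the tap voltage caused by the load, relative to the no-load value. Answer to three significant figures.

The divider's output (Thévenin) resistance is Ra‖Rb = 312.0 Ω.
Fractional drop under load = R_th/(R_th + R_L) = 312.0 / (312.0 + 2570) = 0.1082.
So the output falls by 10.8 %.

10.8 %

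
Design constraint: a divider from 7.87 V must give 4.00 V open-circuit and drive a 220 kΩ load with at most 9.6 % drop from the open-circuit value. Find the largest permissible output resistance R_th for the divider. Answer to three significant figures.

Loading drop = R_th/(R_th + R_L) ≤ 0.0960, so R_th ≤ R_L · ε/(1−ε) = 220 kΩ × 0.0960/0.9040 = 23.4 kΩ.
(Any R1, R2 with R2/(R1+R2) = 0.508 and R1‖R2 ≤ 23.4 kΩ will meet the spec.)

R_th ≤ 23.4 kΩ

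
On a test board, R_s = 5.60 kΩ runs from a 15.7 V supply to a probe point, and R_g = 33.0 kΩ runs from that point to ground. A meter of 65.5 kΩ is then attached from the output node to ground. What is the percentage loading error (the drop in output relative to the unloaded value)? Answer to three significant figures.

The divider's output (Thévenin) resistance is R_s‖R_g = 4.788 kΩ.
Fractional drop under load = R_th/(R_th + R_L) = 4.788 / (4.788 + 65.5) = 0.06811.
So the output falls by 6.81 %.

6.81 %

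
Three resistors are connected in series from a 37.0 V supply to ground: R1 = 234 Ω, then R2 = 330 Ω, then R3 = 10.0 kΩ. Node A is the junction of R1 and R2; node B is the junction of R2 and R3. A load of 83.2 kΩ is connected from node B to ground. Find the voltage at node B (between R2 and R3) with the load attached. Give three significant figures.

V ≈ 34.8 V

At node B, R3 is in parallel with the load: R3‖R_L = 8927 Ω.
Below node A the resistance is R2 + (R3‖R_L) = 9257 Ω, so V_A = 37.0 × 9257/9491 = 36.09 V.
Then V_B = V_A × (R3‖R_L)/(R2 + R3‖R_L) = 36.09 × 8927/9257 = 34.8 V.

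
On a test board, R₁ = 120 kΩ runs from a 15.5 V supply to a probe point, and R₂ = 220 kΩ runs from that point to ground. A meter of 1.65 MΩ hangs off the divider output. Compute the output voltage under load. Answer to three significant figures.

The load sits in parallel with R₂: R₂‖R_L = (220 × 1650) / (220 + 1650) = 194.1 kΩ.
V_out = 15.5 × 194.1 / (120 + 194.1) = 15.5 × 194.1/314.1 = 9.58 V.

V_out ≈ 9.58 V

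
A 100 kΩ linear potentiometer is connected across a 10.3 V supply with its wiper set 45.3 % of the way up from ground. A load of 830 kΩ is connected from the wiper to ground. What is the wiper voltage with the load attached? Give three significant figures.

The wiper splits the pot into (1−α)R = 54.70 kΩ above and αR = 45.30 kΩ below.
Lower section ‖ load = 42.96 kΩ.
V_wiper = 10.3 × 42.96/(54.70 + 42.96) = 4.53 V.

V ≈ 4.53 V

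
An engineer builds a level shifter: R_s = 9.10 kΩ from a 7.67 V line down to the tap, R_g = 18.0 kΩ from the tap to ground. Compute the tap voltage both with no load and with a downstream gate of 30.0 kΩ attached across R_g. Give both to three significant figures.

Open-circuit: V = 7.67 × 18.0/(9.10 + 18.0) = 5.09 V.
With the load, R_g becomes R_g‖R_L = 11.25 kΩ, so V = 7.67 × 11.25/20.35 = 4.24 V.

Unloaded: 5.09 V; loaded: 4.24 V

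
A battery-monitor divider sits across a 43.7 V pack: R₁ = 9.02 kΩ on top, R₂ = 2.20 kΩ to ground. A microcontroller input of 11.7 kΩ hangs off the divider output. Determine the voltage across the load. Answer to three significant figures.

V_out ≈ 7.44 V

The load sits in parallel with R₂: R₂‖R_L = (2.20 × 11.7) / (2.20 + 11.7) = 1.852 kΩ.
V_out = 43.7 × 1.852 / (9.02 + 1.852) = 43.7 × 1.852/10.87 = 7.44 V.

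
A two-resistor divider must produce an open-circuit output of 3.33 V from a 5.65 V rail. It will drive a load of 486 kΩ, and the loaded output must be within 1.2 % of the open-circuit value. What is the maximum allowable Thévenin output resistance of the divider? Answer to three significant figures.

R_th ≤ 5.90 kΩ

Loading drop = R_th/(R_th + R_L) ≤ 0.0120, so R_th ≤ R_L · ε/(1−ε) = 486 kΩ × 0.0120/0.9880 = 5.90 kΩ.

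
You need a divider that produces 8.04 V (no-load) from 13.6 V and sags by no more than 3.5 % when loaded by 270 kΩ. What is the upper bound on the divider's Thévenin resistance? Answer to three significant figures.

R_th ≤ 9.79 kΩ

Loading drop = R_th/(R_th + R_L) ≤ 0.0350, so R_th ≤ R_L · ε/(1−ε) = 270 kΩ × 0.0350/0.9650 = 9.79 kΩ.
(Any R1, R2 with R2/(R1+R2) = 0.591 and R1‖R2 ≤ 9.79 kΩ will meet the spec.)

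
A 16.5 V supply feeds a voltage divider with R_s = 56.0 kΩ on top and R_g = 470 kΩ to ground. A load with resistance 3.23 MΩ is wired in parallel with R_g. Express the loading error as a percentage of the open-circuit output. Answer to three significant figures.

The divider's output (Thévenin) resistance is R_s‖R_g = 50.04 kΩ.
Fractional drop under load = R_th/(R_th + R_L) = 50.04 / (50.04 + 3230) = 0.01526.
So the output falls by 1.53 %.

1.53 %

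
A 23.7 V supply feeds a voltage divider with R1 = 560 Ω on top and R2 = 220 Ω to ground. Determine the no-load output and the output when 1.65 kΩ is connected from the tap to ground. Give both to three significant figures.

Open-circuit: V = 23.7 × 220/(560 + 220) = 6.68 V.
With the load, R2 becomes R2‖R_L = 194.1 Ω, so V = 23.7 × 194.1/754.1 = 6.10 V.

Unloaded: 6.68 V; loaded: 6.10 V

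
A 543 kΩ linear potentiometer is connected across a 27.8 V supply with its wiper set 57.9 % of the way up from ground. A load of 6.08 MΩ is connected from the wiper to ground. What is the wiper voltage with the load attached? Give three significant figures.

V ≈ 15.8 V

The wiper splits the pot into (1−α)R = 228.6 kΩ above and αR = 314.4 kΩ below.
Lower section ‖ load = 298.9 kΩ.
V_wiper = 27.8 × 298.9/(228.6 + 298.9) = 15.8 V.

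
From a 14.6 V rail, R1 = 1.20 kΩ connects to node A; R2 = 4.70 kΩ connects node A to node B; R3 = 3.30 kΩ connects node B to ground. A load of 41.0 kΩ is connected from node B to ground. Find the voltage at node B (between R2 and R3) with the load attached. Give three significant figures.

V ≈ 4.98 V

At node B, R3 is in parallel with the load: R3‖R_L = 3.054 kΩ.
Below node A the resistance is R2 + (R3‖R_L) = 7.754 kΩ, so V_A = 14.6 × 7.754/8.954 = 12.64 V.
Then V_B = V_A × (R3‖R_L)/(R2 + R3‖R_L) = 12.64 × 3.054/7.754 = 4.98 V.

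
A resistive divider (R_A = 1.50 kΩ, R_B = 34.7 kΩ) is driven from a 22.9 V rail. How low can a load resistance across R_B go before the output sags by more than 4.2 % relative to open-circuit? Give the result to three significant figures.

Output resistance R_th = R_A‖R_B = (1.50 × 34.7)/36.20 = 1.438 kΩ.
The fractional drop is R_th/(R_th + R_L); requiring this ≤ 0.0420 gives R_L ≥ R_th(1/0.0420 − 1) = 1.438 × 22.81 = 32.8 kΩ.

R_L(min) ≈ 32.8 kΩ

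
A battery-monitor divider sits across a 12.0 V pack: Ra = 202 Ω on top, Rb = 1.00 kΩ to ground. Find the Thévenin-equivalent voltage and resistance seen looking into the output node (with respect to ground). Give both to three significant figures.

V_th is the open-circuit tap voltage: 12.0 × 1000/(202 + 1000) = 9.98 V.
With the supply zeroed, Ra and Rb appear in parallel from the tap: R_th = Ra‖Rb = (202 × 1000)/1202 = 168 Ω.

V_th = 9.98 V, R_th = 168 Ω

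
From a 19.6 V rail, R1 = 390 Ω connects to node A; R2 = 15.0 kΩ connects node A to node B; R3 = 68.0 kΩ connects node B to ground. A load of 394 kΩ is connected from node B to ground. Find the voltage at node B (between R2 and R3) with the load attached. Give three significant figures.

V ≈ 15.5 V

At node B, R3 is in parallel with the load: R3‖R_L = 57990 Ω.
Below node A the resistance is R2 + (R3‖R_L) = 72990 Ω, so V_A = 19.6 × 72990/73380 = 19.50 V.
Then V_B = V_A × (R3‖R_L)/(R2 + R3‖R_L) = 19.50 × 57990/72990 = 15.5 V.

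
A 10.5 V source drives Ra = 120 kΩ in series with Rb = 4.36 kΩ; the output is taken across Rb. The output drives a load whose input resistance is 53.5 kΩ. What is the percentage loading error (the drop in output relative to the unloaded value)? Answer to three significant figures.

The divider's output (Thévenin) resistance is Ra‖Rb = 4.207 kΩ.
Fractional drop under load = R_th/(R_th + R_L) = 4.207 / (4.207 + 53.5) = 0.07291.
So the output falls by 7.29 %.

7.29 %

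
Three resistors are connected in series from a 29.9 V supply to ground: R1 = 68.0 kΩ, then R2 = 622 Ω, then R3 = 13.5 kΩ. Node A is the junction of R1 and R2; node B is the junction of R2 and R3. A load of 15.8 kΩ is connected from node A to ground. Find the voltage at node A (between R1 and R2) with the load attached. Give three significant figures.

Below node A the series string R2+R3 = 14120 Ω sits in parallel with the 15800 Ω load: 7457 Ω.
V_A = 29.9 × 7457/(68000 + 7457) = 2.95 V.

V ≈ 2.95 V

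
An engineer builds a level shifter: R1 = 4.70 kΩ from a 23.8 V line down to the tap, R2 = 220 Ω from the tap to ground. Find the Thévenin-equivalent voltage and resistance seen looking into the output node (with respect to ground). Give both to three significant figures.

V_th = 1.06 V, R_th = 210 Ω

V_th is the open-circuit tap voltage: 23.8 × 220/(4700 + 220) = 1.06 V.
With the supply zeroed, R1 and R2 appear in parallel from the tap: R_th = R1‖R2 = (4700 × 220)/4920 = 210 Ω.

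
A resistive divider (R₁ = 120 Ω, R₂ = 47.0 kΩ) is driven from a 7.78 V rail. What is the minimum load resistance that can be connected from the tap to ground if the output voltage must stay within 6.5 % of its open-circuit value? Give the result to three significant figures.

Output resistance R_th = R₁‖R₂ = (120 × 47000)/47120 = 119.7 Ω.
The fractional drop is R_th/(R_th + R_L); requiring this ≤ 0.0650 gives R_L ≥ R_th(1/0.0650 − 1) = 119.7 × 14.38 = 1.72 kΩ.

R_L(min) ≈ 1.72 kΩ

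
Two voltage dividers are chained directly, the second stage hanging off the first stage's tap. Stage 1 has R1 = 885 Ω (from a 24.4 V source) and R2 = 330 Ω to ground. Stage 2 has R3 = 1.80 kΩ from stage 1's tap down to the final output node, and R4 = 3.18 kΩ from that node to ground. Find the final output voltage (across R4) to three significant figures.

Stage 2 presents R3+R4 = 4980 Ω as a load on stage 1's tap.
Stage 1's lower leg becomes R2‖(R3+R4) = 309.5 Ω, so V_mid = 24.4 × 309.5/1194 = 6.322 V.
Stage 2 is itself unloaded: V_out = V_mid × R4/(R3+R4) = 6.322 × 3180/4980 = 4.04 V.

V_out ≈ 4.04 V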